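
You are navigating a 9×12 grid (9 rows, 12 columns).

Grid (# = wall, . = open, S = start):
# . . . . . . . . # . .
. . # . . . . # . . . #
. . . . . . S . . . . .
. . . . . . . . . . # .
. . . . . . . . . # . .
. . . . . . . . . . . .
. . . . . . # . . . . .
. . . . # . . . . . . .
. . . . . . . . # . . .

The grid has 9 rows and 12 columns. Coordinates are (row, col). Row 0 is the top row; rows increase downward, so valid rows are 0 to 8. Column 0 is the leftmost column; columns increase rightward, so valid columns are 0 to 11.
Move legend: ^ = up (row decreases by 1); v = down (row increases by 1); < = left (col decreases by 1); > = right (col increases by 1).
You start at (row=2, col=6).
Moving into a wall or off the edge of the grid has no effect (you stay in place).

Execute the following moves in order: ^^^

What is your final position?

Start: (row=2, col=6)
  ^ (up): (row=2, col=6) -> (row=1, col=6)
  ^ (up): (row=1, col=6) -> (row=0, col=6)
  ^ (up): blocked, stay at (row=0, col=6)
Final: (row=0, col=6)

Answer: Final position: (row=0, col=6)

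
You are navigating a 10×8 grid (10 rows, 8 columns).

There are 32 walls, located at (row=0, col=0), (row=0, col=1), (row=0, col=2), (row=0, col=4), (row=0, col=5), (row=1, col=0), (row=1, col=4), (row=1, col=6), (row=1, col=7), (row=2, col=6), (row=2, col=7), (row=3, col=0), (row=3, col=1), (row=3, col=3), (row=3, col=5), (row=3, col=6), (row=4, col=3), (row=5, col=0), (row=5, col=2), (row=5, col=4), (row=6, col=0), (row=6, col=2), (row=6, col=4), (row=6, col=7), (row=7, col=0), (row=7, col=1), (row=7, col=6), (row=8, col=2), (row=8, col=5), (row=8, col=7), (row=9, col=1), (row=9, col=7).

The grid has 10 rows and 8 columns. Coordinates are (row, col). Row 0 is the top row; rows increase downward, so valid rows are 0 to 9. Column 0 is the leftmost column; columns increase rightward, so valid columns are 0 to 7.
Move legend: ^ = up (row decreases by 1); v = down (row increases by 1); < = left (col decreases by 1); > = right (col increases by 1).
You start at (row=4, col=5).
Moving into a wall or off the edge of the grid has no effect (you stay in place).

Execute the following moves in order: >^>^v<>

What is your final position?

Answer: Final position: (row=4, col=7)

Derivation:
Start: (row=4, col=5)
  > (right): (row=4, col=5) -> (row=4, col=6)
  ^ (up): blocked, stay at (row=4, col=6)
  > (right): (row=4, col=6) -> (row=4, col=7)
  ^ (up): (row=4, col=7) -> (row=3, col=7)
  v (down): (row=3, col=7) -> (row=4, col=7)
  < (left): (row=4, col=7) -> (row=4, col=6)
  > (right): (row=4, col=6) -> (row=4, col=7)
Final: (row=4, col=7)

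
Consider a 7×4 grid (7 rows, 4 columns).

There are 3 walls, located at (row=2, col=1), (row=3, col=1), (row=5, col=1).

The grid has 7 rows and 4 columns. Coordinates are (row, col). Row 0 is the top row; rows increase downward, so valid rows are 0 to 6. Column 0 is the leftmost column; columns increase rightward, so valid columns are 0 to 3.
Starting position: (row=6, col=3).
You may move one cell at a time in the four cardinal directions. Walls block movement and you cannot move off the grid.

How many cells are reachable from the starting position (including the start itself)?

Answer: Reachable cells: 25

Derivation:
BFS flood-fill from (row=6, col=3):
  Distance 0: (row=6, col=3)
  Distance 1: (row=5, col=3), (row=6, col=2)
  Distance 2: (row=4, col=3), (row=5, col=2), (row=6, col=1)
  Distance 3: (row=3, col=3), (row=4, col=2), (row=6, col=0)
  Distance 4: (row=2, col=3), (row=3, col=2), (row=4, col=1), (row=5, col=0)
  Distance 5: (row=1, col=3), (row=2, col=2), (row=4, col=0)
  Distance 6: (row=0, col=3), (row=1, col=2), (row=3, col=0)
  Distance 7: (row=0, col=2), (row=1, col=1), (row=2, col=0)
  Distance 8: (row=0, col=1), (row=1, col=0)
  Distance 9: (row=0, col=0)
Total reachable: 25 (grid has 25 open cells total)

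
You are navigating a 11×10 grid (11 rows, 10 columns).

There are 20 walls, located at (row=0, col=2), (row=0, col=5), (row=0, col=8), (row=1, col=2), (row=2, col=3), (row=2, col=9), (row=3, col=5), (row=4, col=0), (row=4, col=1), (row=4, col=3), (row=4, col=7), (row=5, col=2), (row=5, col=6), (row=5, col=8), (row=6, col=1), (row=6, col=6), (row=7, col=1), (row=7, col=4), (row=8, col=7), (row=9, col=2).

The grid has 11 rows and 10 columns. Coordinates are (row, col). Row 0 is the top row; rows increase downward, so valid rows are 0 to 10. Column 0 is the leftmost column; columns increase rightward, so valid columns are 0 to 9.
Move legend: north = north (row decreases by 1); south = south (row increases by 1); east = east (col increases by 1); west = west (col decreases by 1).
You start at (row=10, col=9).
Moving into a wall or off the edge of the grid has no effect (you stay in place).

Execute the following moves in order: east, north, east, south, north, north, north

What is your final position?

Answer: Final position: (row=7, col=9)

Derivation:
Start: (row=10, col=9)
  east (east): blocked, stay at (row=10, col=9)
  north (north): (row=10, col=9) -> (row=9, col=9)
  east (east): blocked, stay at (row=9, col=9)
  south (south): (row=9, col=9) -> (row=10, col=9)
  north (north): (row=10, col=9) -> (row=9, col=9)
  north (north): (row=9, col=9) -> (row=8, col=9)
  north (north): (row=8, col=9) -> (row=7, col=9)
Final: (row=7, col=9)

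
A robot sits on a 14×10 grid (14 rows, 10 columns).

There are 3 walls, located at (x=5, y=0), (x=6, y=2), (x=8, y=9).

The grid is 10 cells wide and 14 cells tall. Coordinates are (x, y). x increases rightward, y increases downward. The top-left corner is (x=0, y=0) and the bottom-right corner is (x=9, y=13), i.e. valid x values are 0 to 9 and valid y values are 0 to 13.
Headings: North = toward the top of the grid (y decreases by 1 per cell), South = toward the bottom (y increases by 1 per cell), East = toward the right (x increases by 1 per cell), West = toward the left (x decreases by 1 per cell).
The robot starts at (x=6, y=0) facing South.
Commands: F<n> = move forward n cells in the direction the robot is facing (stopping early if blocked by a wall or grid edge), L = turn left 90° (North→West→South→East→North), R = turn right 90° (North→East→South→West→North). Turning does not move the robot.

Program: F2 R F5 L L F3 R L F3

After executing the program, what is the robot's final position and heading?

Start: (x=6, y=0), facing South
  F2: move forward 1/2 (blocked), now at (x=6, y=1)
  R: turn right, now facing West
  F5: move forward 5, now at (x=1, y=1)
  L: turn left, now facing South
  L: turn left, now facing East
  F3: move forward 3, now at (x=4, y=1)
  R: turn right, now facing South
  L: turn left, now facing East
  F3: move forward 3, now at (x=7, y=1)
Final: (x=7, y=1), facing East

Answer: Final position: (x=7, y=1), facing East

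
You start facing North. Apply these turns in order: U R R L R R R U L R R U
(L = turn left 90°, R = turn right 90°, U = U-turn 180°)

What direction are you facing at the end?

Start: North
  U (U-turn (180°)) -> South
  R (right (90° clockwise)) -> West
  R (right (90° clockwise)) -> North
  L (left (90° counter-clockwise)) -> West
  R (right (90° clockwise)) -> North
  R (right (90° clockwise)) -> East
  R (right (90° clockwise)) -> South
  U (U-turn (180°)) -> North
  L (left (90° counter-clockwise)) -> West
  R (right (90° clockwise)) -> North
  R (right (90° clockwise)) -> East
  U (U-turn (180°)) -> West
Final: West

Answer: Final heading: West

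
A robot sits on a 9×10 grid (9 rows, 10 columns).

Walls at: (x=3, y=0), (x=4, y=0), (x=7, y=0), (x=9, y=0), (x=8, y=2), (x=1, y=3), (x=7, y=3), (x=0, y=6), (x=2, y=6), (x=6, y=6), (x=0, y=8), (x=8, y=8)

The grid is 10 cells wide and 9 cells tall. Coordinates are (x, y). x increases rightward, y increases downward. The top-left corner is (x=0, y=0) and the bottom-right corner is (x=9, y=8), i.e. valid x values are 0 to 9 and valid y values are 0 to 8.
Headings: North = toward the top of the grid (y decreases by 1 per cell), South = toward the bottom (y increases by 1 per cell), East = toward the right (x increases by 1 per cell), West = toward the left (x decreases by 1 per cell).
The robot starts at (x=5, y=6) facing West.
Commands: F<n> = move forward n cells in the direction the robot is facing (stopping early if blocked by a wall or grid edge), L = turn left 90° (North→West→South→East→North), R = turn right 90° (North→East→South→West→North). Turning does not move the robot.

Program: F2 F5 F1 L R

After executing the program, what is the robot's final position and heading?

Start: (x=5, y=6), facing West
  F2: move forward 2, now at (x=3, y=6)
  F5: move forward 0/5 (blocked), now at (x=3, y=6)
  F1: move forward 0/1 (blocked), now at (x=3, y=6)
  L: turn left, now facing South
  R: turn right, now facing West
Final: (x=3, y=6), facing West

Answer: Final position: (x=3, y=6), facing West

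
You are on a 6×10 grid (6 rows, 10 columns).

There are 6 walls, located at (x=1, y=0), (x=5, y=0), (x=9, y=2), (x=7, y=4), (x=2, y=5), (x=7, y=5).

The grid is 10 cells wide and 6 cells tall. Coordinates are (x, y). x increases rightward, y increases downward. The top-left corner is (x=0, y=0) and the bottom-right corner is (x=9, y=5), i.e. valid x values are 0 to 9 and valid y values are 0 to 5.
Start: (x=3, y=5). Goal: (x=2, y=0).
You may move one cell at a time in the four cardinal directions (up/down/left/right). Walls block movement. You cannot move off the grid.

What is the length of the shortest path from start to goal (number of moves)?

Answer: Shortest path length: 6

Derivation:
BFS from (x=3, y=5) until reaching (x=2, y=0):
  Distance 0: (x=3, y=5)
  Distance 1: (x=3, y=4), (x=4, y=5)
  Distance 2: (x=3, y=3), (x=2, y=4), (x=4, y=4), (x=5, y=5)
  Distance 3: (x=3, y=2), (x=2, y=3), (x=4, y=3), (x=1, y=4), (x=5, y=4), (x=6, y=5)
  Distance 4: (x=3, y=1), (x=2, y=2), (x=4, y=2), (x=1, y=3), (x=5, y=3), (x=0, y=4), (x=6, y=4), (x=1, y=5)
  Distance 5: (x=3, y=0), (x=2, y=1), (x=4, y=1), (x=1, y=2), (x=5, y=2), (x=0, y=3), (x=6, y=3), (x=0, y=5)
  Distance 6: (x=2, y=0), (x=4, y=0), (x=1, y=1), (x=5, y=1), (x=0, y=2), (x=6, y=2), (x=7, y=3)  <- goal reached here
One shortest path (6 moves): (x=3, y=5) -> (x=3, y=4) -> (x=2, y=4) -> (x=2, y=3) -> (x=2, y=2) -> (x=2, y=1) -> (x=2, y=0)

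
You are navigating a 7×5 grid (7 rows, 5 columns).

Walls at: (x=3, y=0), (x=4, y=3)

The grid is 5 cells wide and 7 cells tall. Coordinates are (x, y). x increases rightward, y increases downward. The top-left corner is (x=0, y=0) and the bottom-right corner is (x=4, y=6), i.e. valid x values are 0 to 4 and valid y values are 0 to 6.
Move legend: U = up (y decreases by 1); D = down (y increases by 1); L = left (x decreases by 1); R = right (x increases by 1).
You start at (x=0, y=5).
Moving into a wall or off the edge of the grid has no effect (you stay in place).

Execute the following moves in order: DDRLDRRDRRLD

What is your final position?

Answer: Final position: (x=3, y=6)

Derivation:
Start: (x=0, y=5)
  D (down): (x=0, y=5) -> (x=0, y=6)
  D (down): blocked, stay at (x=0, y=6)
  R (right): (x=0, y=6) -> (x=1, y=6)
  L (left): (x=1, y=6) -> (x=0, y=6)
  D (down): blocked, stay at (x=0, y=6)
  R (right): (x=0, y=6) -> (x=1, y=6)
  R (right): (x=1, y=6) -> (x=2, y=6)
  D (down): blocked, stay at (x=2, y=6)
  R (right): (x=2, y=6) -> (x=3, y=6)
  R (right): (x=3, y=6) -> (x=4, y=6)
  L (left): (x=4, y=6) -> (x=3, y=6)
  D (down): blocked, stay at (x=3, y=6)
Final: (x=3, y=6)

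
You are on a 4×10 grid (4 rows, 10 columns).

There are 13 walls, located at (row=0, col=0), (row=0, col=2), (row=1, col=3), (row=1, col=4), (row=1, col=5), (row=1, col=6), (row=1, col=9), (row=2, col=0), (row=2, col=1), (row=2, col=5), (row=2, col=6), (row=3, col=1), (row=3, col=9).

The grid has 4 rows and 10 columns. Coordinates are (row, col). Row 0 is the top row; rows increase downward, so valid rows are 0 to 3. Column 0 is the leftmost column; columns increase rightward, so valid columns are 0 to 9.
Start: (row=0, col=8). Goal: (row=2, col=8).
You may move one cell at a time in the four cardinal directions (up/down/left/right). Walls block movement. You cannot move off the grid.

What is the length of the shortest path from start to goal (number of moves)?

Answer: Shortest path length: 2

Derivation:
BFS from (row=0, col=8) until reaching (row=2, col=8):
  Distance 0: (row=0, col=8)
  Distance 1: (row=0, col=7), (row=0, col=9), (row=1, col=8)
  Distance 2: (row=0, col=6), (row=1, col=7), (row=2, col=8)  <- goal reached here
One shortest path (2 moves): (row=0, col=8) -> (row=1, col=8) -> (row=2, col=8)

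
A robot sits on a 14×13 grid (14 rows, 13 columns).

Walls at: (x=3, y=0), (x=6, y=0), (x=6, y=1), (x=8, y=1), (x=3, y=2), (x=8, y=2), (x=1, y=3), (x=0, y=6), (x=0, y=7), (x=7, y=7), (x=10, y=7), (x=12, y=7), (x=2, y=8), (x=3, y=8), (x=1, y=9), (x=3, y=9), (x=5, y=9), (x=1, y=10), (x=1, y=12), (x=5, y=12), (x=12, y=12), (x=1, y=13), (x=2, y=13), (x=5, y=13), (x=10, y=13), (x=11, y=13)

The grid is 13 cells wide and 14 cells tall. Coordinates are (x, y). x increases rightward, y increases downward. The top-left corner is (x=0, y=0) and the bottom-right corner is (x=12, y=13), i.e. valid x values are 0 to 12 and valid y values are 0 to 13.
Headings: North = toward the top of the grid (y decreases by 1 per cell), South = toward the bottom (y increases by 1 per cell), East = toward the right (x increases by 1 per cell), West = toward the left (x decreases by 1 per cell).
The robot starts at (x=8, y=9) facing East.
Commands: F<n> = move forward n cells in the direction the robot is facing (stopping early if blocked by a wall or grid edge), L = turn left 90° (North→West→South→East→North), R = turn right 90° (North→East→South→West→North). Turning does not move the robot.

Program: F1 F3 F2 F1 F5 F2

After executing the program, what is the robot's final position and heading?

Answer: Final position: (x=12, y=9), facing East

Derivation:
Start: (x=8, y=9), facing East
  F1: move forward 1, now at (x=9, y=9)
  F3: move forward 3, now at (x=12, y=9)
  F2: move forward 0/2 (blocked), now at (x=12, y=9)
  F1: move forward 0/1 (blocked), now at (x=12, y=9)
  F5: move forward 0/5 (blocked), now at (x=12, y=9)
  F2: move forward 0/2 (blocked), now at (x=12, y=9)
Final: (x=12, y=9), facing East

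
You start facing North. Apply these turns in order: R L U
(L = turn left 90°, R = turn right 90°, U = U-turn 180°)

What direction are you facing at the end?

Start: North
  R (right (90° clockwise)) -> East
  L (left (90° counter-clockwise)) -> North
  U (U-turn (180°)) -> South
Final: South

Answer: Final heading: South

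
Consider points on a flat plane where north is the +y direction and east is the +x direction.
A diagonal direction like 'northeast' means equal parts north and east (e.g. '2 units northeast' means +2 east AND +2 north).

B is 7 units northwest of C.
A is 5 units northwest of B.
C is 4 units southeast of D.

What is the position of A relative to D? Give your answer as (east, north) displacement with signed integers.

Place D at the origin (east=0, north=0).
  C is 4 units southeast of D: delta (east=+4, north=-4); C at (east=4, north=-4).
  B is 7 units northwest of C: delta (east=-7, north=+7); B at (east=-3, north=3).
  A is 5 units northwest of B: delta (east=-5, north=+5); A at (east=-8, north=8).
Therefore A relative to D: (east=-8, north=8).

Answer: A is at (east=-8, north=8) relative to D.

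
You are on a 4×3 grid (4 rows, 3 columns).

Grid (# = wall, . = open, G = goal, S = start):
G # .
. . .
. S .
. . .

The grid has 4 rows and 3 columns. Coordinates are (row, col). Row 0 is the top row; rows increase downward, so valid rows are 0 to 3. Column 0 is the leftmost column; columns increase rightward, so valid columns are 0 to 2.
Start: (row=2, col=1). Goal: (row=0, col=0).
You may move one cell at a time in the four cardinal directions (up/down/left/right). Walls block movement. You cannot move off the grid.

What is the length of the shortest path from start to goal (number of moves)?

BFS from (row=2, col=1) until reaching (row=0, col=0):
  Distance 0: (row=2, col=1)
  Distance 1: (row=1, col=1), (row=2, col=0), (row=2, col=2), (row=3, col=1)
  Distance 2: (row=1, col=0), (row=1, col=2), (row=3, col=0), (row=3, col=2)
  Distance 3: (row=0, col=0), (row=0, col=2)  <- goal reached here
One shortest path (3 moves): (row=2, col=1) -> (row=2, col=0) -> (row=1, col=0) -> (row=0, col=0)

Answer: Shortest path length: 3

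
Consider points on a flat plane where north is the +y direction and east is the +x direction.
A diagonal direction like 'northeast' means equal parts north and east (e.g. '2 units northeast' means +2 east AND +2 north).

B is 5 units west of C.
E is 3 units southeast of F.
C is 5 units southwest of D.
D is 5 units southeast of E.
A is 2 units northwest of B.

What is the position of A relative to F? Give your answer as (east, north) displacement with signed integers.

Place F at the origin (east=0, north=0).
  E is 3 units southeast of F: delta (east=+3, north=-3); E at (east=3, north=-3).
  D is 5 units southeast of E: delta (east=+5, north=-5); D at (east=8, north=-8).
  C is 5 units southwest of D: delta (east=-5, north=-5); C at (east=3, north=-13).
  B is 5 units west of C: delta (east=-5, north=+0); B at (east=-2, north=-13).
  A is 2 units northwest of B: delta (east=-2, north=+2); A at (east=-4, north=-11).
Therefore A relative to F: (east=-4, north=-11).

Answer: A is at (east=-4, north=-11) relative to F.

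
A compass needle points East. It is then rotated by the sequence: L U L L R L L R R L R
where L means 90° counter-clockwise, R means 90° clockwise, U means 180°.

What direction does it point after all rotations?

Start: East
  L (left (90° counter-clockwise)) -> North
  U (U-turn (180°)) -> South
  L (left (90° counter-clockwise)) -> East
  L (left (90° counter-clockwise)) -> North
  R (right (90° clockwise)) -> East
  L (left (90° counter-clockwise)) -> North
  L (left (90° counter-clockwise)) -> West
  R (right (90° clockwise)) -> North
  R (right (90° clockwise)) -> East
  L (left (90° counter-clockwise)) -> North
  R (right (90° clockwise)) -> East
Final: East

Answer: Final heading: East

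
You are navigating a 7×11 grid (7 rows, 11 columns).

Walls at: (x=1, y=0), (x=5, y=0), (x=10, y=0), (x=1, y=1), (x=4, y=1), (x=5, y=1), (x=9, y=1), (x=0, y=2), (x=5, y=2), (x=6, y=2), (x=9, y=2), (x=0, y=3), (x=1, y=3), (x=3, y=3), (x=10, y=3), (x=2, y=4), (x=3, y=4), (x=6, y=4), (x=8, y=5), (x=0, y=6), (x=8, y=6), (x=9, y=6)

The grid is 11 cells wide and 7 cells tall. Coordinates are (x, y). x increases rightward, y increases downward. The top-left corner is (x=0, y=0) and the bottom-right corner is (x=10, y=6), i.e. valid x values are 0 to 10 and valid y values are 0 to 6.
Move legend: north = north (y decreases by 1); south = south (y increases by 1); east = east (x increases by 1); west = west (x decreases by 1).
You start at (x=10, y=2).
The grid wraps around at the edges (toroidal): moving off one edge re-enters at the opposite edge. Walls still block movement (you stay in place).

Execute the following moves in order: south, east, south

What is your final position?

Start: (x=10, y=2)
  south (south): blocked, stay at (x=10, y=2)
  east (east): blocked, stay at (x=10, y=2)
  south (south): blocked, stay at (x=10, y=2)
Final: (x=10, y=2)

Answer: Final position: (x=10, y=2)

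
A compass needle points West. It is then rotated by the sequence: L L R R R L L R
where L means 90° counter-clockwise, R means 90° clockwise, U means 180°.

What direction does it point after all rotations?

Start: West
  L (left (90° counter-clockwise)) -> South
  L (left (90° counter-clockwise)) -> East
  R (right (90° clockwise)) -> South
  R (right (90° clockwise)) -> West
  R (right (90° clockwise)) -> North
  L (left (90° counter-clockwise)) -> West
  L (left (90° counter-clockwise)) -> South
  R (right (90° clockwise)) -> West
Final: West

Answer: Final heading: West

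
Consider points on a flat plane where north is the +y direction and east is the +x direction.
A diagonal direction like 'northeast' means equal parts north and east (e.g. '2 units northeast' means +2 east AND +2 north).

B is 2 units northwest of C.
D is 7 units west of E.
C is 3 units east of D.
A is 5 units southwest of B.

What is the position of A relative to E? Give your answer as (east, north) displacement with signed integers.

Place E at the origin (east=0, north=0).
  D is 7 units west of E: delta (east=-7, north=+0); D at (east=-7, north=0).
  C is 3 units east of D: delta (east=+3, north=+0); C at (east=-4, north=0).
  B is 2 units northwest of C: delta (east=-2, north=+2); B at (east=-6, north=2).
  A is 5 units southwest of B: delta (east=-5, north=-5); A at (east=-11, north=-3).
Therefore A relative to E: (east=-11, north=-3).

Answer: A is at (east=-11, north=-3) relative to E.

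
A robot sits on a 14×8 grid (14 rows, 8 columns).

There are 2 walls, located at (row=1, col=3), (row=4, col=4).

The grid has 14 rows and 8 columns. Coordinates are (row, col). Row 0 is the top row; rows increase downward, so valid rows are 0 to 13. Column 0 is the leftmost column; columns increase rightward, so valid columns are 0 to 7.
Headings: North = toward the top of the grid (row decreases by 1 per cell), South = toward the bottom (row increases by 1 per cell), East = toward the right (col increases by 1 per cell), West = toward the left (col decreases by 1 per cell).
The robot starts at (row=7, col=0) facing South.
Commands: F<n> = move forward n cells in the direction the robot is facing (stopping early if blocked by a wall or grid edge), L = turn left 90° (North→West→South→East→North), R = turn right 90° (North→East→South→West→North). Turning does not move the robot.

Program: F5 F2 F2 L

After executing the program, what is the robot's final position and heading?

Start: (row=7, col=0), facing South
  F5: move forward 5, now at (row=12, col=0)
  F2: move forward 1/2 (blocked), now at (row=13, col=0)
  F2: move forward 0/2 (blocked), now at (row=13, col=0)
  L: turn left, now facing East
Final: (row=13, col=0), facing East

Answer: Final position: (row=13, col=0), facing East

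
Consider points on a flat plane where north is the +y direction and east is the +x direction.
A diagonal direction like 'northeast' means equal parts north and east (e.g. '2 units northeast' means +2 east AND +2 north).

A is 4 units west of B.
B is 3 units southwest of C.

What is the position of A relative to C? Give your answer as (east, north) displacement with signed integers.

Place C at the origin (east=0, north=0).
  B is 3 units southwest of C: delta (east=-3, north=-3); B at (east=-3, north=-3).
  A is 4 units west of B: delta (east=-4, north=+0); A at (east=-7, north=-3).
Therefore A relative to C: (east=-7, north=-3).

Answer: A is at (east=-7, north=-3) relative to C.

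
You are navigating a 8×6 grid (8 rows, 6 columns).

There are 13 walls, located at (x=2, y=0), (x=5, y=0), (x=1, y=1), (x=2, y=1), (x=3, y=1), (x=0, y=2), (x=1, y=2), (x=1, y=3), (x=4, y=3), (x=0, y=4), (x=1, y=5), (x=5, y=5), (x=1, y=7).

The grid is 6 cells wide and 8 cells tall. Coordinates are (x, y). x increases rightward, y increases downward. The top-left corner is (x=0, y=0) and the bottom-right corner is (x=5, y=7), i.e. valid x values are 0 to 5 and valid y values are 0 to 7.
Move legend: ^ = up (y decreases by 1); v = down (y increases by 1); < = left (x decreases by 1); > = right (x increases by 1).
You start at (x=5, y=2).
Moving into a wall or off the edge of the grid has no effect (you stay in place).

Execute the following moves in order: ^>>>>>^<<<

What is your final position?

Answer: Final position: (x=4, y=1)

Derivation:
Start: (x=5, y=2)
  ^ (up): (x=5, y=2) -> (x=5, y=1)
  [×5]> (right): blocked, stay at (x=5, y=1)
  ^ (up): blocked, stay at (x=5, y=1)
  < (left): (x=5, y=1) -> (x=4, y=1)
  < (left): blocked, stay at (x=4, y=1)
  < (left): blocked, stay at (x=4, y=1)
Final: (x=4, y=1)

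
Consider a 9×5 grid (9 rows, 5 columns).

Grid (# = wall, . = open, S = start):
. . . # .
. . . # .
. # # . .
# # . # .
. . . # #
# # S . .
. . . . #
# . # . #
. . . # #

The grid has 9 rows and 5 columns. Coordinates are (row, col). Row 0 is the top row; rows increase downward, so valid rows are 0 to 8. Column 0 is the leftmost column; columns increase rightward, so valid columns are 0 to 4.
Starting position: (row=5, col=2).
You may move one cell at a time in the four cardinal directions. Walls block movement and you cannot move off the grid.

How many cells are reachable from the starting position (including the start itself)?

BFS flood-fill from (row=5, col=2):
  Distance 0: (row=5, col=2)
  Distance 1: (row=4, col=2), (row=5, col=3), (row=6, col=2)
  Distance 2: (row=3, col=2), (row=4, col=1), (row=5, col=4), (row=6, col=1), (row=6, col=3)
  Distance 3: (row=4, col=0), (row=6, col=0), (row=7, col=1), (row=7, col=3)
  Distance 4: (row=8, col=1)
  Distance 5: (row=8, col=0), (row=8, col=2)
Total reachable: 16 (grid has 28 open cells total)

Answer: Reachable cells: 16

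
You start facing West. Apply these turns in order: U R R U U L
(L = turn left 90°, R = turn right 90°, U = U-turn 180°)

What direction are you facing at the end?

Start: West
  U (U-turn (180°)) -> East
  R (right (90° clockwise)) -> South
  R (right (90° clockwise)) -> West
  U (U-turn (180°)) -> East
  U (U-turn (180°)) -> West
  L (left (90° counter-clockwise)) -> South
Final: South

Answer: Final heading: South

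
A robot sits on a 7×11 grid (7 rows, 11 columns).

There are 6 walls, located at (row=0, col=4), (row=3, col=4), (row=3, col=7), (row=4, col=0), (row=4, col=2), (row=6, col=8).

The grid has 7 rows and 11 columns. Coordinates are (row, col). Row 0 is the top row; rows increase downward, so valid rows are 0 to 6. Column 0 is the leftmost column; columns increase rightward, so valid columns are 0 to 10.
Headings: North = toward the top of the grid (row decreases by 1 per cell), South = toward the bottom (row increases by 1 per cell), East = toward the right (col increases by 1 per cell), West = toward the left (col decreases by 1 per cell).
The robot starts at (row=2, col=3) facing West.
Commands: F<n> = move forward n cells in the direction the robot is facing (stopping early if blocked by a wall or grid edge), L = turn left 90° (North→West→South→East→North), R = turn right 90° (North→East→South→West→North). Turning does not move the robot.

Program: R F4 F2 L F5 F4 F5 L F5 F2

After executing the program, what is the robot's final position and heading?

Start: (row=2, col=3), facing West
  R: turn right, now facing North
  F4: move forward 2/4 (blocked), now at (row=0, col=3)
  F2: move forward 0/2 (blocked), now at (row=0, col=3)
  L: turn left, now facing West
  F5: move forward 3/5 (blocked), now at (row=0, col=0)
  F4: move forward 0/4 (blocked), now at (row=0, col=0)
  F5: move forward 0/5 (blocked), now at (row=0, col=0)
  L: turn left, now facing South
  F5: move forward 3/5 (blocked), now at (row=3, col=0)
  F2: move forward 0/2 (blocked), now at (row=3, col=0)
Final: (row=3, col=0), facing South

Answer: Final position: (row=3, col=0), facing South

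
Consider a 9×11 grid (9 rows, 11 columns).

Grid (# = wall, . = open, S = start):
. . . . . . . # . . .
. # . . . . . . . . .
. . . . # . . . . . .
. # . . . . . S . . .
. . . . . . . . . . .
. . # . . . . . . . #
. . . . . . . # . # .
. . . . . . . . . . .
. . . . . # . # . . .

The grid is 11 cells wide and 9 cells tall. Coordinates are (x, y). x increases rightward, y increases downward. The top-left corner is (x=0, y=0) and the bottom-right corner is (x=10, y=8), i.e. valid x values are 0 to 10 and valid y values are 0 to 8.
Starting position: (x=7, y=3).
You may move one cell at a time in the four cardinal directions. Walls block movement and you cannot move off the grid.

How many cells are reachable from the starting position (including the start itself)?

BFS flood-fill from (x=7, y=3):
  Distance 0: (x=7, y=3)
  Distance 1: (x=7, y=2), (x=6, y=3), (x=8, y=3), (x=7, y=4)
  Distance 2: (x=7, y=1), (x=6, y=2), (x=8, y=2), (x=5, y=3), (x=9, y=3), (x=6, y=4), (x=8, y=4), (x=7, y=5)
  Distance 3: (x=6, y=1), (x=8, y=1), (x=5, y=2), (x=9, y=2), (x=4, y=3), (x=10, y=3), (x=5, y=4), (x=9, y=4), (x=6, y=5), (x=8, y=5)
  Distance 4: (x=6, y=0), (x=8, y=0), (x=5, y=1), (x=9, y=1), (x=10, y=2), (x=3, y=3), (x=4, y=4), (x=10, y=4), (x=5, y=5), (x=9, y=5), (x=6, y=6), (x=8, y=6)
  Distance 5: (x=5, y=0), (x=9, y=0), (x=4, y=1), (x=10, y=1), (x=3, y=2), (x=2, y=3), (x=3, y=4), (x=4, y=5), (x=5, y=6), (x=6, y=7), (x=8, y=7)
  Distance 6: (x=4, y=0), (x=10, y=0), (x=3, y=1), (x=2, y=2), (x=2, y=4), (x=3, y=5), (x=4, y=6), (x=5, y=7), (x=7, y=7), (x=9, y=7), (x=6, y=8), (x=8, y=8)
  Distance 7: (x=3, y=0), (x=2, y=1), (x=1, y=2), (x=1, y=4), (x=3, y=6), (x=4, y=7), (x=10, y=7), (x=9, y=8)
  Distance 8: (x=2, y=0), (x=0, y=2), (x=0, y=4), (x=1, y=5), (x=2, y=6), (x=10, y=6), (x=3, y=7), (x=4, y=8), (x=10, y=8)
  Distance 9: (x=1, y=0), (x=0, y=1), (x=0, y=3), (x=0, y=5), (x=1, y=6), (x=2, y=7), (x=3, y=8)
  Distance 10: (x=0, y=0), (x=0, y=6), (x=1, y=7), (x=2, y=8)
  Distance 11: (x=0, y=7), (x=1, y=8)
  Distance 12: (x=0, y=8)
Total reachable: 89 (grid has 89 open cells total)

Answer: Reachable cells: 89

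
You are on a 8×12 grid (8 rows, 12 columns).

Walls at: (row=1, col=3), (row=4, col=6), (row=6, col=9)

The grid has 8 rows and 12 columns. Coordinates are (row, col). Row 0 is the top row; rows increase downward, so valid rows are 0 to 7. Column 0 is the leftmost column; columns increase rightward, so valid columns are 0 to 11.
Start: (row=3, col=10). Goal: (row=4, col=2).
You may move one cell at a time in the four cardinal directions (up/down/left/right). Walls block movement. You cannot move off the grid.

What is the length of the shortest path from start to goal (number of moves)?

Answer: Shortest path length: 9

Derivation:
BFS from (row=3, col=10) until reaching (row=4, col=2):
  Distance 0: (row=3, col=10)
  Distance 1: (row=2, col=10), (row=3, col=9), (row=3, col=11), (row=4, col=10)
  Distance 2: (row=1, col=10), (row=2, col=9), (row=2, col=11), (row=3, col=8), (row=4, col=9), (row=4, col=11), (row=5, col=10)
  Distance 3: (row=0, col=10), (row=1, col=9), (row=1, col=11), (row=2, col=8), (row=3, col=7), (row=4, col=8), (row=5, col=9), (row=5, col=11), (row=6, col=10)
  Distance 4: (row=0, col=9), (row=0, col=11), (row=1, col=8), (row=2, col=7), (row=3, col=6), (row=4, col=7), (row=5, col=8), (row=6, col=11), (row=7, col=10)
  Distance 5: (row=0, col=8), (row=1, col=7), (row=2, col=6), (row=3, col=5), (row=5, col=7), (row=6, col=8), (row=7, col=9), (row=7, col=11)
  Distance 6: (row=0, col=7), (row=1, col=6), (row=2, col=5), (row=3, col=4), (row=4, col=5), (row=5, col=6), (row=6, col=7), (row=7, col=8)
  Distance 7: (row=0, col=6), (row=1, col=5), (row=2, col=4), (row=3, col=3), (row=4, col=4), (row=5, col=5), (row=6, col=6), (row=7, col=7)
  Distance 8: (row=0, col=5), (row=1, col=4), (row=2, col=3), (row=3, col=2), (row=4, col=3), (row=5, col=4), (row=6, col=5), (row=7, col=6)
  Distance 9: (row=0, col=4), (row=2, col=2), (row=3, col=1), (row=4, col=2), (row=5, col=3), (row=6, col=4), (row=7, col=5)  <- goal reached here
One shortest path (9 moves): (row=3, col=10) -> (row=3, col=9) -> (row=3, col=8) -> (row=3, col=7) -> (row=3, col=6) -> (row=3, col=5) -> (row=3, col=4) -> (row=3, col=3) -> (row=3, col=2) -> (row=4, col=2)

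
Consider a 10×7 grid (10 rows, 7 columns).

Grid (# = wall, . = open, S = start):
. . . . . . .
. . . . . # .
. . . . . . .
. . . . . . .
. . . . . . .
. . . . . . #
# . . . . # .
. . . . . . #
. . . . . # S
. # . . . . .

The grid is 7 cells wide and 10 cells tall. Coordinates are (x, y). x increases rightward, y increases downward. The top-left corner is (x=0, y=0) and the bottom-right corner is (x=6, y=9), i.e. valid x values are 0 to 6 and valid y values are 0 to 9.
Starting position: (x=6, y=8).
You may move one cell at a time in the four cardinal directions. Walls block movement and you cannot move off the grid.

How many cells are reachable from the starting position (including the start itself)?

BFS flood-fill from (x=6, y=8):
  Distance 0: (x=6, y=8)
  Distance 1: (x=6, y=9)
  Distance 2: (x=5, y=9)
  Distance 3: (x=4, y=9)
  Distance 4: (x=4, y=8), (x=3, y=9)
  Distance 5: (x=4, y=7), (x=3, y=8), (x=2, y=9)
  Distance 6: (x=4, y=6), (x=3, y=7), (x=5, y=7), (x=2, y=8)
  Distance 7: (x=4, y=5), (x=3, y=6), (x=2, y=7), (x=1, y=8)
  Distance 8: (x=4, y=4), (x=3, y=5), (x=5, y=5), (x=2, y=6), (x=1, y=7), (x=0, y=8)
  Distance 9: (x=4, y=3), (x=3, y=4), (x=5, y=4), (x=2, y=5), (x=1, y=6), (x=0, y=7), (x=0, y=9)
  Distance 10: (x=4, y=2), (x=3, y=3), (x=5, y=3), (x=2, y=4), (x=6, y=4), (x=1, y=5)
  Distance 11: (x=4, y=1), (x=3, y=2), (x=5, y=2), (x=2, y=3), (x=6, y=3), (x=1, y=4), (x=0, y=5)
  Distance 12: (x=4, y=0), (x=3, y=1), (x=2, y=2), (x=6, y=2), (x=1, y=3), (x=0, y=4)
  Distance 13: (x=3, y=0), (x=5, y=0), (x=2, y=1), (x=6, y=1), (x=1, y=2), (x=0, y=3)
  Distance 14: (x=2, y=0), (x=6, y=0), (x=1, y=1), (x=0, y=2)
  Distance 15: (x=1, y=0), (x=0, y=1)
  Distance 16: (x=0, y=0)
Total reachable: 62 (grid has 63 open cells total)

Answer: Reachable cells: 62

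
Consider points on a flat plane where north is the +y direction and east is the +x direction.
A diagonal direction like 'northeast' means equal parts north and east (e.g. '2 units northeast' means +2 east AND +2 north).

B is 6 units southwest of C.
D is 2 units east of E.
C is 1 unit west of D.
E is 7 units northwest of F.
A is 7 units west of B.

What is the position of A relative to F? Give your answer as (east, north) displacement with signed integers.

Answer: A is at (east=-19, north=1) relative to F.

Derivation:
Place F at the origin (east=0, north=0).
  E is 7 units northwest of F: delta (east=-7, north=+7); E at (east=-7, north=7).
  D is 2 units east of E: delta (east=+2, north=+0); D at (east=-5, north=7).
  C is 1 unit west of D: delta (east=-1, north=+0); C at (east=-6, north=7).
  B is 6 units southwest of C: delta (east=-6, north=-6); B at (east=-12, north=1).
  A is 7 units west of B: delta (east=-7, north=+0); A at (east=-19, north=1).
Therefore A relative to F: (east=-19, north=1).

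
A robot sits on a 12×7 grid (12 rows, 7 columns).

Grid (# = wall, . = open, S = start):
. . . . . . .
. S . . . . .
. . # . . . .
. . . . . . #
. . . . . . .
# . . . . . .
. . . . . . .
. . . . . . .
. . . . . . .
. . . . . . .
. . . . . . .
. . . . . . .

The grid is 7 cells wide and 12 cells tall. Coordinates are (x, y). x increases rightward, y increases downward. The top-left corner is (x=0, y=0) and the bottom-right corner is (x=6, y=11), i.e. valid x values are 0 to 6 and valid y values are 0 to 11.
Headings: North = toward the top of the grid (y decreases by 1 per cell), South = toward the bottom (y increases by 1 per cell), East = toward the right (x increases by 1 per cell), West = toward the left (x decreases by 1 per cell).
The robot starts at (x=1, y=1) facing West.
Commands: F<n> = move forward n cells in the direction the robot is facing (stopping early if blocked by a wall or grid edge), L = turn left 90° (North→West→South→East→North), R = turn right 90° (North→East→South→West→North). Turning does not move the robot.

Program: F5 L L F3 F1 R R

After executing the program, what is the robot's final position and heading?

Answer: Final position: (x=4, y=1), facing West

Derivation:
Start: (x=1, y=1), facing West
  F5: move forward 1/5 (blocked), now at (x=0, y=1)
  L: turn left, now facing South
  L: turn left, now facing East
  F3: move forward 3, now at (x=3, y=1)
  F1: move forward 1, now at (x=4, y=1)
  R: turn right, now facing South
  R: turn right, now facing West
Final: (x=4, y=1), facing West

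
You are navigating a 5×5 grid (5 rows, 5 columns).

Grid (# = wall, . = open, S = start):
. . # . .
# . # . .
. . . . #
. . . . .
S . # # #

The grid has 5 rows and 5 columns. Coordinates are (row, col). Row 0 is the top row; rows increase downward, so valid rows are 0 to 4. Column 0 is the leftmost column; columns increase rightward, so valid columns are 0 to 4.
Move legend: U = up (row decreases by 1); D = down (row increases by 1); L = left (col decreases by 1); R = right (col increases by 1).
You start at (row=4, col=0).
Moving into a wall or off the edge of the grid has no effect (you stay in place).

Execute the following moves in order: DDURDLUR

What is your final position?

Start: (row=4, col=0)
  D (down): blocked, stay at (row=4, col=0)
  D (down): blocked, stay at (row=4, col=0)
  U (up): (row=4, col=0) -> (row=3, col=0)
  R (right): (row=3, col=0) -> (row=3, col=1)
  D (down): (row=3, col=1) -> (row=4, col=1)
  L (left): (row=4, col=1) -> (row=4, col=0)
  U (up): (row=4, col=0) -> (row=3, col=0)
  R (right): (row=3, col=0) -> (row=3, col=1)
Final: (row=3, col=1)

Answer: Final position: (row=3, col=1)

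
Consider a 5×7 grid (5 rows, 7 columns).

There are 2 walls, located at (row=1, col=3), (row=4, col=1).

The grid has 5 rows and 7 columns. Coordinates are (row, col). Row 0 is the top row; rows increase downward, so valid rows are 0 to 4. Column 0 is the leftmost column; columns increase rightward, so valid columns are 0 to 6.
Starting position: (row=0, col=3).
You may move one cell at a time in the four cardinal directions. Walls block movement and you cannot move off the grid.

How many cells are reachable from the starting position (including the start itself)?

BFS flood-fill from (row=0, col=3):
  Distance 0: (row=0, col=3)
  Distance 1: (row=0, col=2), (row=0, col=4)
  Distance 2: (row=0, col=1), (row=0, col=5), (row=1, col=2), (row=1, col=4)
  Distance 3: (row=0, col=0), (row=0, col=6), (row=1, col=1), (row=1, col=5), (row=2, col=2), (row=2, col=4)
  Distance 4: (row=1, col=0), (row=1, col=6), (row=2, col=1), (row=2, col=3), (row=2, col=5), (row=3, col=2), (row=3, col=4)
  Distance 5: (row=2, col=0), (row=2, col=6), (row=3, col=1), (row=3, col=3), (row=3, col=5), (row=4, col=2), (row=4, col=4)
  Distance 6: (row=3, col=0), (row=3, col=6), (row=4, col=3), (row=4, col=5)
  Distance 7: (row=4, col=0), (row=4, col=6)
Total reachable: 33 (grid has 33 open cells total)

Answer: Reachable cells: 33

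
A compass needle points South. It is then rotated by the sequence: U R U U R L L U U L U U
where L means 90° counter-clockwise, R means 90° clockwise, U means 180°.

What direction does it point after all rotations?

Start: South
  U (U-turn (180°)) -> North
  R (right (90° clockwise)) -> East
  U (U-turn (180°)) -> West
  U (U-turn (180°)) -> East
  R (right (90° clockwise)) -> South
  L (left (90° counter-clockwise)) -> East
  L (left (90° counter-clockwise)) -> North
  U (U-turn (180°)) -> South
  U (U-turn (180°)) -> North
  L (left (90° counter-clockwise)) -> West
  U (U-turn (180°)) -> East
  U (U-turn (180°)) -> West
Final: West

Answer: Final heading: West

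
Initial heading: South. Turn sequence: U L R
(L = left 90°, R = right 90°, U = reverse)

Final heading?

Start: South
  U (U-turn (180°)) -> North
  L (left (90° counter-clockwise)) -> West
  R (right (90° clockwise)) -> North
Final: North

Answer: Final heading: North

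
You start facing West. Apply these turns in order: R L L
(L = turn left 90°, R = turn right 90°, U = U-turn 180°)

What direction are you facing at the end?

Answer: Final heading: South

Derivation:
Start: West
  R (right (90° clockwise)) -> North
  L (left (90° counter-clockwise)) -> West
  L (left (90° counter-clockwise)) -> South
Final: South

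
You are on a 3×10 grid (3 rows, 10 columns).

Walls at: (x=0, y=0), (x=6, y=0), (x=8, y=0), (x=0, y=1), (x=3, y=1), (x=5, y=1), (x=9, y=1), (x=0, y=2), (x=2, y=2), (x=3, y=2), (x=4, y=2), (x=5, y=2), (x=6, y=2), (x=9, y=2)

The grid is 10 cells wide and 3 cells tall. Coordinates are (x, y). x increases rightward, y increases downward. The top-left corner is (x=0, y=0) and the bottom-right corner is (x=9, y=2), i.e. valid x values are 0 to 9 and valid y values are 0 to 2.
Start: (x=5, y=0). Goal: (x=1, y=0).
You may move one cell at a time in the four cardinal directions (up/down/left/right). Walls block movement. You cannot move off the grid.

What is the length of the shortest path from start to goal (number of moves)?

BFS from (x=5, y=0) until reaching (x=1, y=0):
  Distance 0: (x=5, y=0)
  Distance 1: (x=4, y=0)
  Distance 2: (x=3, y=0), (x=4, y=1)
  Distance 3: (x=2, y=0)
  Distance 4: (x=1, y=0), (x=2, y=1)  <- goal reached here
One shortest path (4 moves): (x=5, y=0) -> (x=4, y=0) -> (x=3, y=0) -> (x=2, y=0) -> (x=1, y=0)

Answer: Shortest path length: 4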